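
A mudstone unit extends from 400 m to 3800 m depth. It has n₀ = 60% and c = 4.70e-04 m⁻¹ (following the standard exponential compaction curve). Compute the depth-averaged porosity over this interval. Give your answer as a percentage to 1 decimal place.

Working in km (1 km = 1000 m; c in km⁻¹ = c in m⁻¹ × 1000):
⟨n⟩ = (1/(d₂−d₁)) ∫ n₀ e^(−cd) dd = n₀·(e^(−c·d₁) − e^(−c·d₂)) / (c·(d₂−d₁))
e^(−0.47×0.4) = 0.8286; e^(−0.47×3.8) = 0.1676
⟨n⟩ = 0.6 × (0.8286 − 0.1676) / (0.47 × 3.4) = 0.6 × 0.4136 = 0.2482

24.8%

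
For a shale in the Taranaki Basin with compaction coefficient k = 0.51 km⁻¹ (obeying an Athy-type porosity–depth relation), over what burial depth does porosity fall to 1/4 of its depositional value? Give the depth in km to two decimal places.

2.72 km

phi/phi₀ = 1/4 ⇒ exp(−k·z) = 1/4 ⇒ z = ln(4) / k
z = 1.3863 / 0.51 = 2.718 km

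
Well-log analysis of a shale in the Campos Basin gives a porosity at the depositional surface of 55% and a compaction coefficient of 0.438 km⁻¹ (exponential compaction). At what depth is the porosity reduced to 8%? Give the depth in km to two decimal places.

4.40 km

Invert Athy's law: Z = ln(n₀/n) / c
Z = ln(0.55/0.08) / 0.438 = ln(6.875) / 0.438 = 1.9279 / 0.438 = 4.402 km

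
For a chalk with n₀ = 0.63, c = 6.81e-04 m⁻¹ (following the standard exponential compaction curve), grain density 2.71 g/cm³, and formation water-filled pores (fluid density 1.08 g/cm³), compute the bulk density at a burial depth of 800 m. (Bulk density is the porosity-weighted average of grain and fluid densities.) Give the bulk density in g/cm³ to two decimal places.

Working in km (1 km = 1000 m; c in km⁻¹ = c in m⁻¹ × 1000):
Porosity at depth: n = 0.63·exp(−0.681×0.8) = 0.63×0.5800 = 0.3654
Bulk density: ρ_b = (1−n)ρ_g + n·ρ_f = 0.6346×2.71 + 0.3654×1.08
       = 1.720 + 0.395 = 2.114 g/cm³

2.11 g/cm³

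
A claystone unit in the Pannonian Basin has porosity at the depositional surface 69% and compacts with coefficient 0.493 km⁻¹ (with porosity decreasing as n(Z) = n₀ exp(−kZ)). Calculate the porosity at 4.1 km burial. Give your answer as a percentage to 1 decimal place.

n = n₀·exp(−k·Z) = 0.69 × exp(−0.493 × 4.1) = 0.69 × exp(−2.021)
  = 0.69 × 0.1325 = 0.0914

9.1%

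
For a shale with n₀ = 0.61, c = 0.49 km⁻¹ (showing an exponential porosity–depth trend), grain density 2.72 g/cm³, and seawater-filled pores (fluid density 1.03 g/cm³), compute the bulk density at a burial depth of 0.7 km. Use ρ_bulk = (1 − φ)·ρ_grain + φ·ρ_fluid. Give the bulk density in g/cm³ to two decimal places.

Porosity at depth: n = 0.61·exp(−0.49×0.7) = 0.61×0.7096 = 0.4329
Bulk density: ρ_b = (1−n)ρ_g + n·ρ_f = 0.5671×2.72 + 0.4329×1.03
       = 1.543 + 0.446 = 1.988 g/cm³

1.99 g/cm³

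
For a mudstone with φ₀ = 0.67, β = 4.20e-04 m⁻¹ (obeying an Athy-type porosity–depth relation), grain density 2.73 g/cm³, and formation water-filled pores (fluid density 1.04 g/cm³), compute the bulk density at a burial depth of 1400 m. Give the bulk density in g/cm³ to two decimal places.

2.10 g/cm³

Working in km (1 km = 1000 m; β in km⁻¹ = β in m⁻¹ × 1000):
Porosity at depth: φ = 0.67·exp(−0.42×1.4) = 0.67×0.5554 = 0.3721
Bulk density: ρ_b = (1−φ)ρ_g + φ·ρ_f = 0.6279×2.73 + 0.3721×1.04
       = 1.714 + 0.387 = 2.101 g/cm³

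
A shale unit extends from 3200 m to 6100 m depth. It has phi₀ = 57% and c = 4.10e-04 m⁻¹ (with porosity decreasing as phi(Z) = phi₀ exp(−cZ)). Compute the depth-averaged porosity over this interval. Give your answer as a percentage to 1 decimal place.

Working in km (1 km = 1000 m; c in km⁻¹ = c in m⁻¹ × 1000):
⟨phi⟩ = (1/(Z₂−Z₁)) ∫ phi₀ e^(−cZ) dZ = phi₀·(e^(−c·Z₁) − e^(−c·Z₂)) / (c·(Z₂−Z₁))
e^(−0.41×3.2) = 0.2693; e^(−0.41×6.1) = 0.0820
⟨phi⟩ = 0.57 × (0.2693 − 0.0820) / (0.41 × 2.9) = 0.57 × 0.1575 = 0.0898

9.0%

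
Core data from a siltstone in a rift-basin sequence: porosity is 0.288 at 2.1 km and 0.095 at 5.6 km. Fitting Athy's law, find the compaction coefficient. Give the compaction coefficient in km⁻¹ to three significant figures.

Athy: φ(z) = φ₀ e^(−kz) ⇒ φ₁/φ₂ = e^{k(z₂−z₁)} ⇒ k = ln(φ₁/φ₂)/(z₂−z₁)
k = ln(0.288/0.095) / (5.6 − 2.1) = ln(3.032) / 3.5 = 1.1091 / 3.5 = 0.3169 km⁻¹

0.317 km⁻¹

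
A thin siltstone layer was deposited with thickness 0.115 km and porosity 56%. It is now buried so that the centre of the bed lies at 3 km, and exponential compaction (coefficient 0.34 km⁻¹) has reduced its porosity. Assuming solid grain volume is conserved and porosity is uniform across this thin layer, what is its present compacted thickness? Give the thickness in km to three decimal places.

0.063 km

Porosity at 3 km: phi = 0.56·exp(−0.34×3) = 0.2019
Solid-volume conservation: h(1−phi) = h₀(1−phi₀) ⇒ h = h₀·(1−phi₀)/(1−phi)
h = 0.115 × (1 − 0.56)/(1 − 0.2019) = 0.115 × 0.5513 = 0.0634 km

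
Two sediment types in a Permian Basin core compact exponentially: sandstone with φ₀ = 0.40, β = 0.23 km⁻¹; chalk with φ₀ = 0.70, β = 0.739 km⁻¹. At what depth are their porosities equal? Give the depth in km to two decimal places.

Set φ₀ₐ e^(−βₐz) = φ₀ᵦ e^(−βᵦz) ⇒ ln(φ₀ₐ/φ₀ᵦ) = (βₐ − βᵦ)·z
z = ln(0.4/0.7) / (0.23 − 0.739) = -0.5596 / -0.509 = 1.099 km

1.10 km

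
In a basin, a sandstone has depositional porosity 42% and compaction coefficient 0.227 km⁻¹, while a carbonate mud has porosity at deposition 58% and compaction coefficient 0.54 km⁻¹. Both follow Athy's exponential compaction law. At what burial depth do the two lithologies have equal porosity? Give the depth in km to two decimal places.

Set φ₀ₐ e^(−kₐd) = φ₀ᵦ e^(−kᵦd) ⇒ ln(φ₀ₐ/φ₀ᵦ) = (kₐ − kᵦ)·d
d = ln(0.42/0.58) / (0.227 − 0.54) = -0.3228 / -0.313 = 1.031 km

1.03 km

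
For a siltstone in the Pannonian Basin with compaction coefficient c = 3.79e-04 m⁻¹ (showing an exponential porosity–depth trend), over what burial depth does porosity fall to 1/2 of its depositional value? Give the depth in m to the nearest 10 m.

Working in km (1 km = 1000 m; c in km⁻¹ = c in m⁻¹ × 1000):
φ/φ₀ = 1/2 ⇒ exp(−c·Z) = 1/2 ⇒ Z = ln(2) / c
Z = 0.6931 / 0.379 = 1.829 km

1830 m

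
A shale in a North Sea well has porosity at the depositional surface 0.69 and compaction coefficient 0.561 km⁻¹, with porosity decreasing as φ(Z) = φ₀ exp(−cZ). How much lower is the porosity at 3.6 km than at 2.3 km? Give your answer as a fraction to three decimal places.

0.098

φ(2.3) = 0.69·e^(−0.561×2.3) = 0.1899
φ(3.6) = 0.69·e^(−0.561×3.6) = 0.0916
Δφ = 0.1899 − 0.0916 = 0.0983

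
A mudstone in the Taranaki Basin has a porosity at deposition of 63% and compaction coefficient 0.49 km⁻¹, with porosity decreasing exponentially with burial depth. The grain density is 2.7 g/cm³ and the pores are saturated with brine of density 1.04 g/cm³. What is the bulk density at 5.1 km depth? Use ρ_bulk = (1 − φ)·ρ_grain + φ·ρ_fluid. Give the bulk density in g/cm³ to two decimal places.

Porosity at depth: φ = 0.63·exp(−0.49×5.1) = 0.63×0.0822 = 0.0518
Bulk density: ρ_b = (1−φ)ρ_g + φ·ρ_f = 0.9482×2.7 + 0.0518×1.04
       = 2.560 + 0.054 = 2.614 g/cm³

2.61 g/cm³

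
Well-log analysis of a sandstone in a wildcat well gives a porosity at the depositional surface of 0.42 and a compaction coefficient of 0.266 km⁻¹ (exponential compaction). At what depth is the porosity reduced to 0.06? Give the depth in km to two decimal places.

7.32 km

Invert Athy's law: d = ln(φ₀/φ) / β
d = ln(0.42/0.06) / 0.266 = ln(7) / 0.266 = 1.9459 / 0.266 = 7.315 km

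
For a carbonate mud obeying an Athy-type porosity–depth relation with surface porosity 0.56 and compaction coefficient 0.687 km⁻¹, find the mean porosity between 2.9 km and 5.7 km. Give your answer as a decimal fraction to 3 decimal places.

⟨phi⟩ = (1/(Z₂−Z₁)) ∫ phi₀ e^(−kZ) dZ = phi₀·(e^(−k·Z₁) − e^(−k·Z₂)) / (k·(Z₂−Z₁))
e^(−0.687×2.9) = 0.1364; e^(−0.687×5.7) = 0.0199
⟨phi⟩ = 0.56 × (0.1364 − 0.0199) / (0.687 × 2.8) = 0.56 × 0.0605 = 0.0339

0.034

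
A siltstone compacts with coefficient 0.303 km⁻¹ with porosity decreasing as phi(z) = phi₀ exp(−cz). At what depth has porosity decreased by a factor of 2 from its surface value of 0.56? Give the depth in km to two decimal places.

2.29 km

phi/phi₀ = 1/2 ⇒ exp(−c·z) = 1/2 ⇒ z = ln(2) / c
z = 0.6931 / 0.303 = 2.288 km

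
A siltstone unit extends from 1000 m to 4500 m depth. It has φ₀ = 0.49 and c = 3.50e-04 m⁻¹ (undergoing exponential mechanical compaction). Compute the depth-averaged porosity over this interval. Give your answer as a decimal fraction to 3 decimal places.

Working in km (1 km = 1000 m; c in km⁻¹ = c in m⁻¹ × 1000):
⟨φ⟩ = (1/(z₂−z₁)) ∫ φ₀ e^(−cz) dz = φ₀·(e^(−c·z₁) − e^(−c·z₂)) / (c·(z₂−z₁))
e^(−0.35×1) = 0.7047; e^(−0.35×4.5) = 0.2070
⟨φ⟩ = 0.49 × (0.7047 − 0.2070) / (0.35 × 3.5) = 0.49 × 0.4063 = 0.1991

0.199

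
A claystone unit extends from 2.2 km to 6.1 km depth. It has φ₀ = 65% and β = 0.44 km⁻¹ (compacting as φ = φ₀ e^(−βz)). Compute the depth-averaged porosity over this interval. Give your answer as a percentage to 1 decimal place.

11.8%

⟨φ⟩ = (1/(z₂−z₁)) ∫ φ₀ e^(−βz) dz = φ₀·(e^(−β·z₁) − e^(−β·z₂)) / (β·(z₂−z₁))
e^(−0.44×2.2) = 0.3798; e^(−0.44×6.1) = 0.0683
⟨φ⟩ = 0.65 × (0.3798 − 0.0683) / (0.44 × 3.9) = 0.65 × 0.1816 = 0.1180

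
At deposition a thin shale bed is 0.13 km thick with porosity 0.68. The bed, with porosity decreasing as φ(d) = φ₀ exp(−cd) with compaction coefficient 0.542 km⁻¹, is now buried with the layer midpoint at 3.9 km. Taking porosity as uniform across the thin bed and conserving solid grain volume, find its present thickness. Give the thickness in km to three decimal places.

Porosity at 3.9 km: φ = 0.68·exp(−0.542×3.9) = 0.0821
Solid-volume conservation: h(1−φ) = h₀(1−φ₀) ⇒ h = h₀·(1−φ₀)/(1−φ)
h = 0.13 × (1 − 0.68)/(1 − 0.0821) = 0.13 × 0.3486 = 0.0453 km

0.045 km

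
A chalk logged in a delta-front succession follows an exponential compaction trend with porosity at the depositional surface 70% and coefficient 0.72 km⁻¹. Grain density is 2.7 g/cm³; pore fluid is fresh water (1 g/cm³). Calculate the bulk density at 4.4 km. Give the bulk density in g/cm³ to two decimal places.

Porosity at depth: φ = 0.7·exp(−0.72×4.4) = 0.7×0.0421 = 0.0295
Bulk density: ρ_b = (1−φ)ρ_g + φ·ρ_f = 0.9705×2.7 + 0.0295×1
       = 2.620 + 0.029 = 2.650 g/cm³

2.65 g/cm³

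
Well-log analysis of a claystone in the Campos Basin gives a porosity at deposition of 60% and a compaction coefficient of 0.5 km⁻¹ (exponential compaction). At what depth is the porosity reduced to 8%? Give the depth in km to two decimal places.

4.03 km

Invert Athy's law: Z = ln(n₀/n) / k
Z = ln(0.6/0.08) / 0.5 = ln(7.5) / 0.5 = 2.0149 / 0.5 = 4.030 km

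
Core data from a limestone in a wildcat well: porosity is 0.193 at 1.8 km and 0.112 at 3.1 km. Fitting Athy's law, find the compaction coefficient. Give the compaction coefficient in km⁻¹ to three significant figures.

0.419 km⁻¹

Athy: phi(Z) = phi₀ e^(−cZ) ⇒ phi₁/phi₂ = e^{c(Z₂−Z₁)} ⇒ c = ln(phi₁/phi₂)/(Z₂−Z₁)
c = ln(0.193/0.112) / (3.1 − 1.8) = ln(1.723) / 1.3 = 0.5442 / 1.3 = 0.4186 km⁻¹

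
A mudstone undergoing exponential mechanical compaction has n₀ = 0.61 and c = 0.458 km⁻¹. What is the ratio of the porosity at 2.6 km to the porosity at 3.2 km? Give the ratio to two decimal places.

n(z₁)/n(z₂) = e^(−c·z₁)/e^(−c·z₂) = e^{c(z₂−z₁)}
= exp(0.458 × 0.6) = exp(0.2748) = 1.3163

1.32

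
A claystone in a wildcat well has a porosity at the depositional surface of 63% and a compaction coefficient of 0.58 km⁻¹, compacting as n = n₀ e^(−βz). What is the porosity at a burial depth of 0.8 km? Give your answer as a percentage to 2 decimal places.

n = n₀·exp(−β·z) = 0.63 × exp(−0.58 × 0.8) = 0.63 × exp(−0.464)
  = 0.63 × 0.6288 = 0.3961

39.61%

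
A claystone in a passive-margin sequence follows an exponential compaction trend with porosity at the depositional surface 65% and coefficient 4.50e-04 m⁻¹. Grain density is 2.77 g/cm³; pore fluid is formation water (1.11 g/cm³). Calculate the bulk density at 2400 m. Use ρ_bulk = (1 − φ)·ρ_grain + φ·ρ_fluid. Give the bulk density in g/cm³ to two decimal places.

2.40 g/cm³

Working in km (1 km = 1000 m; k in km⁻¹ = k in m⁻¹ × 1000):
Porosity at depth: phi = 0.65·exp(−0.45×2.4) = 0.65×0.3396 = 0.2207
Bulk density: ρ_b = (1−phi)ρ_g + phi·ρ_f = 0.7793×2.77 + 0.2207×1.11
       = 2.159 + 0.245 = 2.404 g/cm³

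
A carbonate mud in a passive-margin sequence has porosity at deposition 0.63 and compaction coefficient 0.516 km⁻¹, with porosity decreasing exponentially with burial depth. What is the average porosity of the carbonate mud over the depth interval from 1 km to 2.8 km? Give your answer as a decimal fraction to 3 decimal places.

0.245

⟨φ⟩ = (1/(Z₂−Z₁)) ∫ φ₀ e^(−kZ) dZ = φ₀·(e^(−k·Z₁) − e^(−k·Z₂)) / (k·(Z₂−Z₁))
e^(−0.516×1) = 0.5969; e^(−0.516×2.8) = 0.2358
⟨φ⟩ = 0.63 × (0.5969 − 0.2358) / (0.516 × 1.8) = 0.63 × 0.3888 = 0.2449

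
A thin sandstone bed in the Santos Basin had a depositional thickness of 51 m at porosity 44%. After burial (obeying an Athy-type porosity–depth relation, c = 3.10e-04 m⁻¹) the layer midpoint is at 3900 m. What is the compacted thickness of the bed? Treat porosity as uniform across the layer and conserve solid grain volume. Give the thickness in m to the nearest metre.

Working in km (1 km = 1000 m; c in km⁻¹ = c in m⁻¹ × 1000):
Porosity at 3.9 km: φ = 0.44·exp(−0.31×3.9) = 0.1313
Solid-volume conservation: h(1−φ) = h₀(1−φ₀) ⇒ h = h₀·(1−φ₀)/(1−φ)
h = 0.051 × (1 − 0.44)/(1 − 0.1313) = 0.051 × 0.6447 = 0.0329 km

33 m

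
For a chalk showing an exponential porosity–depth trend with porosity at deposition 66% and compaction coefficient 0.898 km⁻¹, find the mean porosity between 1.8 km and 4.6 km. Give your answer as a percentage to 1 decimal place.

⟨n⟩ = (1/(Z₂−Z₁)) ∫ n₀ e^(−βZ) dZ = n₀·(e^(−β·Z₁) − e^(−β·Z₂)) / (β·(Z₂−Z₁))
e^(−0.898×1.8) = 0.1986; e^(−0.898×4.6) = 0.0161
⟨n⟩ = 0.66 × (0.1986 − 0.0161) / (0.898 × 2.8) = 0.66 × 0.0726 = 0.0479

4.8%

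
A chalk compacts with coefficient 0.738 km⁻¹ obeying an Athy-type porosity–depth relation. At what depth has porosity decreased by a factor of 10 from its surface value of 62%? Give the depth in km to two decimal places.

n/n₀ = 1/10 ⇒ exp(−c·z) = 1/10 ⇒ z = ln(10) / c
z = 2.3026 / 0.738 = 3.120 km

3.12 km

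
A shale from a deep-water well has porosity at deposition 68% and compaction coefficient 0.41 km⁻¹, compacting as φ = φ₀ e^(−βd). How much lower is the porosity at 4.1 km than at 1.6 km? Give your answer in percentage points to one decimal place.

22.6 percentage points

φ(1.6) = 0.68·e^(−0.41×1.6) = 0.3529
φ(4.1) = 0.68·e^(−0.41×4.1) = 0.1266
Δφ = 0.3529 − 0.1266 = 0.2263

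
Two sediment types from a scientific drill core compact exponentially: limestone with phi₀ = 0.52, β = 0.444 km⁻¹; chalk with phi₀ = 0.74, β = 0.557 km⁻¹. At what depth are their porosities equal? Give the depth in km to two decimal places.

Set phi₀ₐ e^(−βₐZ) = phi₀ᵦ e^(−βᵦZ) ⇒ ln(phi₀ₐ/phi₀ᵦ) = (βₐ − βᵦ)·Z
Z = ln(0.52/0.74) / (0.444 − 0.557) = -0.3528 / -0.113 = 3.122 km

3.12 km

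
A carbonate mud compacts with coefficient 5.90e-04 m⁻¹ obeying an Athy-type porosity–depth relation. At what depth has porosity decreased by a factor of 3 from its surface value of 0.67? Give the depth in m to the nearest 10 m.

1860 m

Working in km (1 km = 1000 m; k in km⁻¹ = k in m⁻¹ × 1000):
φ/φ₀ = 1/3 ⇒ exp(−k·d) = 1/3 ⇒ d = ln(3) / k
d = 1.0986 / 0.59 = 1.862 km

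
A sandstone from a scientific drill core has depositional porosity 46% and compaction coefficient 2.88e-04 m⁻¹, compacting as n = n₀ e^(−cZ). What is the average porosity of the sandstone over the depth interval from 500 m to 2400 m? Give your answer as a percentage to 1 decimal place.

Working in km (1 km = 1000 m; c in km⁻¹ = c in m⁻¹ × 1000):
⟨n⟩ = (1/(Z₂−Z₁)) ∫ n₀ e^(−cZ) dZ = n₀·(e^(−c·Z₁) − e^(−c·Z₂)) / (c·(Z₂−Z₁))
e^(−0.288×0.5) = 0.8659; e^(−0.288×2.4) = 0.5010
⟨n⟩ = 0.46 × (0.8659 − 0.5010) / (0.288 × 1.9) = 0.46 × 0.6669 = 0.3068

30.7%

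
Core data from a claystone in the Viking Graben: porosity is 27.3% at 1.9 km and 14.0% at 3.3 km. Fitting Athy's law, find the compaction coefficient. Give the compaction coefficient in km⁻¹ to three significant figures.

Athy: n(z) = n₀ e^(−kz) ⇒ n₁/n₂ = e^{k(z₂−z₁)} ⇒ k = ln(n₁/n₂)/(z₂−z₁)
k = ln(0.273/0.14) / (3.3 − 1.9) = ln(1.95) / 1.4 = 0.6678 / 1.4 = 0.477 km⁻¹

0.477 km⁻¹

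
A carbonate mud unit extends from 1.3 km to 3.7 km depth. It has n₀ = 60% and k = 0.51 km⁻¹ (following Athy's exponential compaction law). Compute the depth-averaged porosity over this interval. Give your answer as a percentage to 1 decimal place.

17.8%

⟨n⟩ = (1/(d₂−d₁)) ∫ n₀ e^(−kd) dd = n₀·(e^(−k·d₁) − e^(−k·d₂)) / (k·(d₂−d₁))
e^(−0.51×1.3) = 0.5153; e^(−0.51×3.7) = 0.1515
⟨n⟩ = 0.6 × (0.5153 − 0.1515) / (0.51 × 2.4) = 0.6 × 0.2972 = 0.1783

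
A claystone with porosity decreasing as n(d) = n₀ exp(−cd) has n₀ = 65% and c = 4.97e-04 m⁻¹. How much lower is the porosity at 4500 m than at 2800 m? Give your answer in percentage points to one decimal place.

Working in km (1 km = 1000 m; c in km⁻¹ = c in m⁻¹ × 1000):
n(2.8) = 0.65·e^(−0.497×2.8) = 0.1616
n(4.5) = 0.65·e^(−0.497×4.5) = 0.0694
Δn = 0.1616 − 0.0694 = 0.0922

9.2 percentage points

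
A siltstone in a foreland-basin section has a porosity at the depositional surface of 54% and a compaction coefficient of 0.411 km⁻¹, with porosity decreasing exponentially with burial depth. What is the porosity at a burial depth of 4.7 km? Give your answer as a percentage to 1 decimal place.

phi = phi₀·exp(−c·Z) = 0.54 × exp(−0.411 × 4.7) = 0.54 × exp(−1.932)
  = 0.54 × 0.1449 = 0.0782

7.8%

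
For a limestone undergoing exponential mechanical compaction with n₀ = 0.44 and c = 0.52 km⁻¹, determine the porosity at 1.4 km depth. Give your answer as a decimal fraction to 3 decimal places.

n = n₀·exp(−c·z) = 0.44 × exp(−0.52 × 1.4) = 0.44 × exp(−0.728)
  = 0.44 × 0.4829 = 0.2125

0.212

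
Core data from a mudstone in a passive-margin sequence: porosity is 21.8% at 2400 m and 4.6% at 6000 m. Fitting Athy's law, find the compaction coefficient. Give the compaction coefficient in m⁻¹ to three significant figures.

Working in km (1 km = 1000 m; c in km⁻¹ = c in m⁻¹ × 1000):
Athy: n(z) = n₀ e^(−cz) ⇒ n₁/n₂ = e^{c(z₂−z₁)} ⇒ c = ln(n₁/n₂)/(z₂−z₁)
c = ln(0.218/0.046) / (6 − 2.4) = ln(4.739) / 3.6 = 1.5559 / 3.6 = 0.4322 km⁻¹

0.000432 m⁻¹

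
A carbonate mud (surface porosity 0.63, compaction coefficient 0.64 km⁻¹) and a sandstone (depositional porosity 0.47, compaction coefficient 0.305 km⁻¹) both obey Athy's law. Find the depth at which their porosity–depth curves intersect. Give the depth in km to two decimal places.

0.87 km

Set φ₀ₐ e^(−βₐd) = φ₀ᵦ e^(−βᵦd) ⇒ ln(φ₀ₐ/φ₀ᵦ) = (βₐ − βᵦ)·d
d = ln(0.63/0.47) / (0.64 − 0.305) = 0.2930 / 0.335 = 0.875 km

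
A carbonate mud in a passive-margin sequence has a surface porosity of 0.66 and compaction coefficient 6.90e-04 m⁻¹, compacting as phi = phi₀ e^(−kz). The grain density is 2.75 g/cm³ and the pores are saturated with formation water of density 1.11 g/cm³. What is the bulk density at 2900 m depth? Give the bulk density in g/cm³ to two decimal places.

2.60 g/cm³

Working in km (1 km = 1000 m; k in km⁻¹ = k in m⁻¹ × 1000):
Porosity at depth: phi = 0.66·exp(−0.69×2.9) = 0.66×0.1352 = 0.0892
Bulk density: ρ_b = (1−phi)ρ_g + phi·ρ_f = 0.9108×2.75 + 0.0892×1.11
       = 2.505 + 0.099 = 2.604 g/cm³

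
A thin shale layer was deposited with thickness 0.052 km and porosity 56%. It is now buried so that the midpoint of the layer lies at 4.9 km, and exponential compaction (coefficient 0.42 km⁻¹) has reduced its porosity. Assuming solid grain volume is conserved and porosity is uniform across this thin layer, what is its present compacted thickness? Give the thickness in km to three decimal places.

0.025 km

Porosity at 4.9 km: phi = 0.56·exp(−0.42×4.9) = 0.0715
Solid-volume conservation: h(1−phi) = h₀(1−phi₀) ⇒ h = h₀·(1−phi₀)/(1−phi)
h = 0.052 × (1 − 0.56)/(1 − 0.0715) = 0.052 × 0.4739 = 0.0246 km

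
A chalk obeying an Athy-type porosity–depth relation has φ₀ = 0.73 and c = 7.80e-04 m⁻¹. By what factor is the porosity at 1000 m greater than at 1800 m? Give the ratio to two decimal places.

Working in km (1 km = 1000 m; c in km⁻¹ = c in m⁻¹ × 1000):
φ(z₁)/φ(z₂) = e^(−c·z₁)/e^(−c·z₂) = e^{c(z₂−z₁)}
= exp(0.78 × 0.8) = exp(0.624) = 1.8664

1.87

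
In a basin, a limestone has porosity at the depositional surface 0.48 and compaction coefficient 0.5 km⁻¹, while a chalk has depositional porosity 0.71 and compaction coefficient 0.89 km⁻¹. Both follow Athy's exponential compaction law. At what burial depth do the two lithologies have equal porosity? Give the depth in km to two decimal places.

Set n₀ₐ e^(−kₐz) = n₀ᵦ e^(−kᵦz) ⇒ ln(n₀ₐ/n₀ᵦ) = (kₐ − kᵦ)·z
z = ln(0.48/0.71) / (0.5 − 0.89) = -0.3915 / -0.39 = 1.004 km

1.00 km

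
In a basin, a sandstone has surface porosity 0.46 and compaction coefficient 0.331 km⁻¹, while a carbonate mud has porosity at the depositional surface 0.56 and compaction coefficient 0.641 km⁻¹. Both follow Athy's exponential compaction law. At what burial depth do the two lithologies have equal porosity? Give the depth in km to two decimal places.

0.63 km

Set n₀ₐ e^(−βₐz) = n₀ᵦ e^(−βᵦz) ⇒ ln(n₀ₐ/n₀ᵦ) = (βₐ − βᵦ)·z
z = ln(0.46/0.56) / (0.331 − 0.641) = -0.1967 / -0.31 = 0.635 km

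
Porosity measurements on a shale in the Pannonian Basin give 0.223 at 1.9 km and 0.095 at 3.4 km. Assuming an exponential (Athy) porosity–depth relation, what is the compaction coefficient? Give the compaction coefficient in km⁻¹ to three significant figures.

0.569 km⁻¹

Athy: φ(z) = φ₀ e^(−βz) ⇒ φ₁/φ₂ = e^{β(z₂−z₁)} ⇒ β = ln(φ₁/φ₂)/(z₂−z₁)
β = ln(0.223/0.095) / (3.4 − 1.9) = ln(2.347) / 1.5 = 0.8533 / 1.5 = 0.5689 km⁻¹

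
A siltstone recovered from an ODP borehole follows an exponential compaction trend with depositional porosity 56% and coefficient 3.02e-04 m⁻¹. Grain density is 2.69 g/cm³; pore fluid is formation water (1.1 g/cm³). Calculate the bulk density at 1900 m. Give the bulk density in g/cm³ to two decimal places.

Working in km (1 km = 1000 m; k in km⁻¹ = k in m⁻¹ × 1000):
Porosity at depth: n = 0.56·exp(−0.302×1.9) = 0.56×0.5634 = 0.3155
Bulk density: ρ_b = (1−n)ρ_g + n·ρ_f = 0.6845×2.69 + 0.3155×1.1
       = 1.841 + 0.347 = 2.188 g/cm³

2.19 g/cm³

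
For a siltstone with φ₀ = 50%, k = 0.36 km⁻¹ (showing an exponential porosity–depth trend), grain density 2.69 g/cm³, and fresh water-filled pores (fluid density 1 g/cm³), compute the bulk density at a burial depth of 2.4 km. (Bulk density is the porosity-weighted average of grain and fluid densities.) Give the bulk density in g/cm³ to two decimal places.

Porosity at depth: φ = 0.5·exp(−0.36×2.4) = 0.5×0.4215 = 0.2107
Bulk density: ρ_b = (1−φ)ρ_g + φ·ρ_f = 0.7893×2.69 + 0.2107×1
       = 2.123 + 0.211 = 2.334 g/cm³

2.33 g/cm³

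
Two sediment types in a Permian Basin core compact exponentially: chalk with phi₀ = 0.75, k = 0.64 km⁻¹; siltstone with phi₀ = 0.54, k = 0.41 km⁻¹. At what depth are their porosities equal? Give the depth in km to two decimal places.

1.43 km

Set phi₀ₐ e^(−kₐZ) = phi₀ᵦ e^(−kᵦZ) ⇒ ln(phi₀ₐ/phi₀ᵦ) = (kₐ − kᵦ)·Z
Z = ln(0.75/0.54) / (0.64 − 0.41) = 0.3285 / 0.23 = 1.428 km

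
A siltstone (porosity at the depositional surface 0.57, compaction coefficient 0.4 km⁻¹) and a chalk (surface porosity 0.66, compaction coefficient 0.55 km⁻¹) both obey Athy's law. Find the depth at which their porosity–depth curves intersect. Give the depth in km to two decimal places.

0.98 km

Set phi₀ₐ e^(−kₐZ) = phi₀ᵦ e^(−kᵦZ) ⇒ ln(phi₀ₐ/phi₀ᵦ) = (kₐ − kᵦ)·Z
Z = ln(0.57/0.66) / (0.4 − 0.55) = -0.1466 / -0.15 = 0.977 km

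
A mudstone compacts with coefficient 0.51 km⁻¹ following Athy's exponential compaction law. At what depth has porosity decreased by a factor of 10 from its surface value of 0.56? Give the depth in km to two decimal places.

φ/φ₀ = 1/10 ⇒ exp(−k·z) = 1/10 ⇒ z = ln(10) / k
z = 2.3026 / 0.51 = 4.515 km

4.51 km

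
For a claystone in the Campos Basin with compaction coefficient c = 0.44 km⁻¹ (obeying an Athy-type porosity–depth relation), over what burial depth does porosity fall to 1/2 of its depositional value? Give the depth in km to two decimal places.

1.58 km

φ/φ₀ = 1/2 ⇒ exp(−c·z) = 1/2 ⇒ z = ln(2) / c
z = 0.6931 / 0.44 = 1.575 km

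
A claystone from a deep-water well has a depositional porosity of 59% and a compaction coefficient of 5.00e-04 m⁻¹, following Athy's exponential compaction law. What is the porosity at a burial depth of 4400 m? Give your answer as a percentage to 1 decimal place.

6.5%

Working in km (1 km = 1000 m; c in km⁻¹ = c in m⁻¹ × 1000):
φ = φ₀·exp(−c·Z) = 0.59 × exp(−0.5 × 4.4) = 0.59 × exp(−2.2)
  = 0.59 × 0.1108 = 0.0654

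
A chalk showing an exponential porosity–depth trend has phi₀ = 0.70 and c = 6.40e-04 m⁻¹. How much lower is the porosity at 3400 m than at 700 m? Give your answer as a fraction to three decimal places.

0.368

Working in km (1 km = 1000 m; c in km⁻¹ = c in m⁻¹ × 1000):
phi(0.7) = 0.7·e^(−0.64×0.7) = 0.4472
phi(3.4) = 0.7·e^(−0.64×3.4) = 0.0794
Δphi = 0.4472 − 0.0794 = 0.3678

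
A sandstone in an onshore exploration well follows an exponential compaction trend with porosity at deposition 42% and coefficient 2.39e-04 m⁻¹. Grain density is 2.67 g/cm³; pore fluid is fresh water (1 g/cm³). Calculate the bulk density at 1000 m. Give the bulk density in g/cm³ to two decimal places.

Working in km (1 km = 1000 m; k in km⁻¹ = k in m⁻¹ × 1000):
Porosity at depth: phi = 0.42·exp(−0.239×1) = 0.42×0.7874 = 0.3307
Bulk density: ρ_b = (1−phi)ρ_g + phi·ρ_f = 0.6693×2.67 + 0.3307×1
       = 1.787 + 0.331 = 2.118 g/cm³

2.12 g/cm³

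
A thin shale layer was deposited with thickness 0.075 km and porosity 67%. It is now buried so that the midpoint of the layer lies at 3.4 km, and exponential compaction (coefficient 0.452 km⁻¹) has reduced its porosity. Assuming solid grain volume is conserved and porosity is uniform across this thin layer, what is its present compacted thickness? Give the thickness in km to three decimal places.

Porosity at 3.4 km: phi = 0.67·exp(−0.452×3.4) = 0.1441
Solid-volume conservation: h(1−phi) = h₀(1−phi₀) ⇒ h = h₀·(1−phi₀)/(1−phi)
h = 0.075 × (1 − 0.67)/(1 − 0.1441) = 0.075 × 0.3856 = 0.0289 km

0.029 km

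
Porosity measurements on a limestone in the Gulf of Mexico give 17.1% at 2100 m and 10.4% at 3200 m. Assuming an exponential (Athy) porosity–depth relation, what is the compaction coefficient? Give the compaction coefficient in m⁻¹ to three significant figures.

Working in km (1 km = 1000 m; k in km⁻¹ = k in m⁻¹ × 1000):
Athy: φ(d) = φ₀ e^(−kd) ⇒ φ₁/φ₂ = e^{k(d₂−d₁)} ⇒ k = ln(φ₁/φ₂)/(d₂−d₁)
k = ln(0.171/0.104) / (3.2 − 2.1) = ln(1.644) / 1.1 = 0.4973 / 1.1 = 0.4521 km⁻¹

0.000452 m⁻¹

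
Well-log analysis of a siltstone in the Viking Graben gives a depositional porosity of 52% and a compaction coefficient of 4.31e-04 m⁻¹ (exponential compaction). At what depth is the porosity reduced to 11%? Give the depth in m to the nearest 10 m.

3600 m

Working in km (1 km = 1000 m; β in km⁻¹ = β in m⁻¹ × 1000):
Invert Athy's law: z = ln(n₀/n) / β
z = ln(0.52/0.11) / 0.431 = ln(4.727) / 0.431 = 1.5533 / 0.431 = 3.604 km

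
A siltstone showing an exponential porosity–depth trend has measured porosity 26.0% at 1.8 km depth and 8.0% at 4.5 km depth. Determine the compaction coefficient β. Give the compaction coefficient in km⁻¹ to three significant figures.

Athy: n(d) = n₀ e^(−βd) ⇒ n₁/n₂ = e^{β(d₂−d₁)} ⇒ β = ln(n₁/n₂)/(d₂−d₁)
β = ln(0.26/0.08) / (4.5 − 1.8) = ln(3.25) / 2.7 = 1.1787 / 2.7 = 0.4365 km⁻¹

0.437 km⁻¹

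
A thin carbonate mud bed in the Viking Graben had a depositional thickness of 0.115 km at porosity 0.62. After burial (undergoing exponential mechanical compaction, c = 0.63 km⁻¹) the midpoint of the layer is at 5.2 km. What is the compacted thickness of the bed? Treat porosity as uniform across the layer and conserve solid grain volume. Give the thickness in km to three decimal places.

Porosity at 5.2 km: n = 0.62·exp(−0.63×5.2) = 0.0234
Solid-volume conservation: h(1−n) = h₀(1−n₀) ⇒ h = h₀·(1−n₀)/(1−n)
h = 0.115 × (1 − 0.62)/(1 − 0.0234) = 0.115 × 0.3891 = 0.0447 km

0.045 km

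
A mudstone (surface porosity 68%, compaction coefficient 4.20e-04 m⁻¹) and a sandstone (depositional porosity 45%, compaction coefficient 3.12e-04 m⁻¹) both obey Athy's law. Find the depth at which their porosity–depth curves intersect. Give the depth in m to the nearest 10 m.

3820 m

Working in km (1 km = 1000 m; k in km⁻¹ = k in m⁻¹ × 1000):
Set phi₀ₐ e^(−kₐZ) = phi₀ᵦ e^(−kᵦZ) ⇒ ln(phi₀ₐ/phi₀ᵦ) = (kₐ − kᵦ)·Z
Z = ln(0.68/0.45) / (0.42 − 0.312) = 0.4128 / 0.108 = 3.823 km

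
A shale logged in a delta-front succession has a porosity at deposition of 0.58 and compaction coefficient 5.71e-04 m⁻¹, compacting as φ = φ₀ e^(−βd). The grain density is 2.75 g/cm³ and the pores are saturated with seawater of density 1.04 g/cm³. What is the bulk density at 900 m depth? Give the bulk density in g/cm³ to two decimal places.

2.16 g/cm³

Working in km (1 km = 1000 m; β in km⁻¹ = β in m⁻¹ × 1000):
Porosity at depth: φ = 0.58·exp(−0.571×0.9) = 0.58×0.5982 = 0.3469
Bulk density: ρ_b = (1−φ)ρ_g + φ·ρ_f = 0.6531×2.75 + 0.3469×1.04
       = 1.796 + 0.361 = 2.157 g/cm³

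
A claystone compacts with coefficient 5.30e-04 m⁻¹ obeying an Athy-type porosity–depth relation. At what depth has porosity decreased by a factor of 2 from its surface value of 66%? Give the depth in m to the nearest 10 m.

1310 m

Working in km (1 km = 1000 m; β in km⁻¹ = β in m⁻¹ × 1000):
phi/phi₀ = 1/2 ⇒ exp(−β·d) = 1/2 ⇒ d = ln(2) / β
d = 0.6931 / 0.53 = 1.308 km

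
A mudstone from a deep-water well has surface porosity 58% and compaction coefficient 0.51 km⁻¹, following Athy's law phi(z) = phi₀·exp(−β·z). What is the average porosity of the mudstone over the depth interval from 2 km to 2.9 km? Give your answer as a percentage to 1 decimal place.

⟨phi⟩ = (1/(z₂−z₁)) ∫ phi₀ e^(−βz) dz = phi₀·(e^(−β·z₁) − e^(−β·z₂)) / (β·(z₂−z₁))
e^(−0.51×2) = 0.3606; e^(−0.51×2.9) = 0.2279
⟨phi⟩ = 0.58 × (0.3606 − 0.2279) / (0.51 × 0.9) = 0.58 × 0.2892 = 0.1677

16.8%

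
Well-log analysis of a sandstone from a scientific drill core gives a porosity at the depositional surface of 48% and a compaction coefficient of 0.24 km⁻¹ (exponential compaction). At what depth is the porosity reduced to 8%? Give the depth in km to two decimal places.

Invert Athy's law: Z = ln(φ₀/φ) / β
Z = ln(0.48/0.08) / 0.24 = ln(6) / 0.24 = 1.7918 / 0.24 = 7.466 km

7.47 km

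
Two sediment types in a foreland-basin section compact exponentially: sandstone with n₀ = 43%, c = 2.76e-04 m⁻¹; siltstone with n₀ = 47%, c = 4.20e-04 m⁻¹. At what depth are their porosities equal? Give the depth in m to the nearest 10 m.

620 m

Working in km (1 km = 1000 m; c in km⁻¹ = c in m⁻¹ × 1000):
Set n₀ₐ e^(−cₐz) = n₀ᵦ e^(−cᵦz) ⇒ ln(n₀ₐ/n₀ᵦ) = (cₐ − cᵦ)·z
z = ln(0.43/0.47) / (0.276 − 0.42) = -0.0889 / -0.144 = 0.618 km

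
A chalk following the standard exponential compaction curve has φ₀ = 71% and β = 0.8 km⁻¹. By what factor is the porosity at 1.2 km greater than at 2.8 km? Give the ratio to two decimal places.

3.60

φ(Z₁)/φ(Z₂) = e^(−β·Z₁)/e^(−β·Z₂) = e^{β(Z₂−Z₁)}
= exp(0.8 × 1.6) = exp(1.28) = 3.5966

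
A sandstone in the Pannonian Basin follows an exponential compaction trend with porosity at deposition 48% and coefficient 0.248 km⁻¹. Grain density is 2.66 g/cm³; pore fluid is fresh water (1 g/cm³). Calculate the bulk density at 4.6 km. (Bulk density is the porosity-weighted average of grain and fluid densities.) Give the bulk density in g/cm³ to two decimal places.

Porosity at depth: n = 0.48·exp(−0.248×4.6) = 0.48×0.3196 = 0.1534
Bulk density: ρ_b = (1−n)ρ_g + n·ρ_f = 0.8466×2.66 + 0.1534×1
       = 2.252 + 0.153 = 2.405 g/cm³

2.41 g/cm³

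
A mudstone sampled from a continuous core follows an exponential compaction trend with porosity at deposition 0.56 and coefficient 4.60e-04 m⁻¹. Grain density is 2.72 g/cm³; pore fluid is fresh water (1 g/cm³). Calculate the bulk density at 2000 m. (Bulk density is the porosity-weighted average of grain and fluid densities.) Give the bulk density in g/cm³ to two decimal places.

Working in km (1 km = 1000 m; c in km⁻¹ = c in m⁻¹ × 1000):
Porosity at depth: φ = 0.56·exp(−0.46×2) = 0.56×0.3985 = 0.2232
Bulk density: ρ_b = (1−φ)ρ_g + φ·ρ_f = 0.7768×2.72 + 0.2232×1
       = 2.113 + 0.223 = 2.336 g/cm³

2.34 g/cm³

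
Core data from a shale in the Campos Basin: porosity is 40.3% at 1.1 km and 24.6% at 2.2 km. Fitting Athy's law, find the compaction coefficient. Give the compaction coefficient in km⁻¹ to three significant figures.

0.449 km⁻¹

Athy: φ(z) = φ₀ e^(−cz) ⇒ φ₁/φ₂ = e^{c(z₂−z₁)} ⇒ c = ln(φ₁/φ₂)/(z₂−z₁)
c = ln(0.403/0.246) / (2.2 − 1.1) = ln(1.638) / 1.1 = 0.4936 / 1.1 = 0.4487 km⁻¹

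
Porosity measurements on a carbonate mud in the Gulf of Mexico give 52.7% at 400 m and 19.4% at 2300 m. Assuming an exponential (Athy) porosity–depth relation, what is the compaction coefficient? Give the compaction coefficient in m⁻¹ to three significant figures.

0.000526 m⁻¹

Working in km (1 km = 1000 m; β in km⁻¹ = β in m⁻¹ × 1000):
Athy: phi(Z) = phi₀ e^(−βZ) ⇒ phi₁/phi₂ = e^{β(Z₂−Z₁)} ⇒ β = ln(phi₁/phi₂)/(Z₂−Z₁)
β = ln(0.527/0.194) / (2.3 − 0.4) = ln(2.716) / 1.9 = 0.9993 / 1.9 = 0.526 km⁻¹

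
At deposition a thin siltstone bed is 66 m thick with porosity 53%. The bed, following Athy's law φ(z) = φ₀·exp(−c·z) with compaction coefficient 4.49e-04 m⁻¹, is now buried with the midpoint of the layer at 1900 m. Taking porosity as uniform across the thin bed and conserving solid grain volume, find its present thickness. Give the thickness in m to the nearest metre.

40 m

Working in km (1 km = 1000 m; c in km⁻¹ = c in m⁻¹ × 1000):
Porosity at 1.9 km: φ = 0.53·exp(−0.449×1.9) = 0.2258
Solid-volume conservation: h(1−φ) = h₀(1−φ₀) ⇒ h = h₀·(1−φ₀)/(1−φ)
h = 0.066 × (1 − 0.53)/(1 − 0.2258) = 0.066 × 0.6071 = 0.0401 km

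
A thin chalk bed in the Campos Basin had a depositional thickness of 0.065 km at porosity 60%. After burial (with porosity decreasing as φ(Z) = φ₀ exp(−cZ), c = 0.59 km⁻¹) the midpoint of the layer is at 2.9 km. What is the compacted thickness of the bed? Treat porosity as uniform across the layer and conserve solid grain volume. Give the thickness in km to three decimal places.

Porosity at 2.9 km: φ = 0.6·exp(−0.59×2.9) = 0.1084
Solid-volume conservation: h(1−φ) = h₀(1−φ₀) ⇒ h = h₀·(1−φ₀)/(1−φ)
h = 0.065 × (1 − 0.6)/(1 − 0.1084) = 0.065 × 0.4486 = 0.0292 km

0.029 km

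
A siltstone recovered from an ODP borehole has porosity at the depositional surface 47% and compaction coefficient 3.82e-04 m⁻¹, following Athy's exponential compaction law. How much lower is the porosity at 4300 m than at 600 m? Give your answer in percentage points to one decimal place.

Working in km (1 km = 1000 m; c in km⁻¹ = c in m⁻¹ × 1000):
phi(0.6) = 0.47·e^(−0.382×0.6) = 0.3737
phi(4.3) = 0.47·e^(−0.382×4.3) = 0.0909
Δphi = 0.3737 − 0.0909 = 0.2828

28.3 percentage points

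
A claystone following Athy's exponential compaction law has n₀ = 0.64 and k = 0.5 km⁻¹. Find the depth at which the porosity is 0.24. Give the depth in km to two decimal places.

1.96 km

Invert Athy's law: d = ln(n₀/n) / k
d = ln(0.64/0.24) / 0.5 = ln(2.667) / 0.5 = 0.9808 / 0.5 = 1.962 km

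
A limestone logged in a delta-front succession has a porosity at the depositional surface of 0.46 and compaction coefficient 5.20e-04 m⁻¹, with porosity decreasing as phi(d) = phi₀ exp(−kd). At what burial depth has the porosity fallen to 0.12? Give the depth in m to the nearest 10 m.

Working in km (1 km = 1000 m; k in km⁻¹ = k in m⁻¹ × 1000):
Invert Athy's law: d = ln(phi₀/phi) / k
d = ln(0.46/0.12) / 0.52 = ln(3.833) / 0.52 = 1.3437 / 0.52 = 2.584 km

2580 m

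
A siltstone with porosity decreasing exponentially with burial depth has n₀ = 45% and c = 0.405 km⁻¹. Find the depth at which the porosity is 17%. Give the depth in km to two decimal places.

Invert Athy's law: Z = ln(n₀/n) / c
Z = ln(0.45/0.17) / 0.405 = ln(2.647) / 0.405 = 0.9734 / 0.405 = 2.404 km

2.40 km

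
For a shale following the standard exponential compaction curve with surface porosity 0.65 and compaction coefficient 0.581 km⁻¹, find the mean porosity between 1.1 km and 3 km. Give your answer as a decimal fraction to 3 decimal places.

⟨n⟩ = (1/(Z₂−Z₁)) ∫ n₀ e^(−βZ) dZ = n₀·(e^(−β·Z₁) − e^(−β·Z₂)) / (β·(Z₂−Z₁))
e^(−0.581×1.1) = 0.5278; e^(−0.581×3) = 0.1750
⟨n⟩ = 0.65 × (0.5278 − 0.1750) / (0.581 × 1.9) = 0.65 × 0.3196 = 0.2077

0.208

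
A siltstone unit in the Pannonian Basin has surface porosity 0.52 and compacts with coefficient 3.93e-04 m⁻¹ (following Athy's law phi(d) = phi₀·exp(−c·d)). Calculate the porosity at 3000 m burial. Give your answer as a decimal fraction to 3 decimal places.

Working in km (1 km = 1000 m; c in km⁻¹ = c in m⁻¹ × 1000):
phi = phi₀·exp(−c·d) = 0.52 × exp(−0.393 × 3) = 0.52 × exp(−1.179)
  = 0.52 × 0.3076 = 0.1599

0.160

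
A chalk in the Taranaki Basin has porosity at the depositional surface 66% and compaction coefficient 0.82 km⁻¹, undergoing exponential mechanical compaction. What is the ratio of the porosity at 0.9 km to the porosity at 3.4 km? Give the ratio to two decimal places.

7.77

phi(z₁)/phi(z₂) = e^(−k·z₁)/e^(−k·z₂) = e^{k(z₂−z₁)}
= exp(0.82 × 2.5) = exp(2.05) = 7.7679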